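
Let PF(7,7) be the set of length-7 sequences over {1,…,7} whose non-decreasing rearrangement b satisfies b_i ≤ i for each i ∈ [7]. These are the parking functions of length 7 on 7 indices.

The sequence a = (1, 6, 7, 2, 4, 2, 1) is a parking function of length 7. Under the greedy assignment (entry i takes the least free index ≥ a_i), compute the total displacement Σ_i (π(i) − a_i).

Σπ = 7·8/2 = 28 (π permutes [7]); Σa = 1+6+7+2+4+2+1 = 23; disp = 28−23 = 5.

5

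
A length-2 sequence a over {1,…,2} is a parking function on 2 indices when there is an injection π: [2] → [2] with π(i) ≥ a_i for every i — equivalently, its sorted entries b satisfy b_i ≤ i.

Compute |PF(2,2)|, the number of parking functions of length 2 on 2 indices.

#PF = (2+1−2)·(2+1)^{2−1} = 1 · 3 = 3 (Konheim–Weiss)
Check (2,1) → sorted (1,2): b_i ≤ i ∀i, a PF.

3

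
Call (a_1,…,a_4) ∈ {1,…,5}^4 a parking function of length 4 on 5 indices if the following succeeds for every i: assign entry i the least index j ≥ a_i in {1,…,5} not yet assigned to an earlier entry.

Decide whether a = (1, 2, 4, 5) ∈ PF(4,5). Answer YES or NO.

Sorted: b = (1, 2, 4, 5).
  b_1=1 ≤ 2
  b_2=2 ≤ 3
  b_3=4 ≤ 4
  b_4=5 ≤ 5
All bounds hold ⇒ YES

YES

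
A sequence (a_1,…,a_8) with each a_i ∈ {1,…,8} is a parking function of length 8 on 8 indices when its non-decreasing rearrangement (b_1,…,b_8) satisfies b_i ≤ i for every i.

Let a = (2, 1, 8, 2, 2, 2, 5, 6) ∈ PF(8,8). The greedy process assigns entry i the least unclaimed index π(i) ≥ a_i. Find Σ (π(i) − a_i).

Σπ = 8·9/2 = 36 (π permutes [8]); Σa = 2+1+8+2+2+2+5+6 = 28; disp = 36−28 = 8.

8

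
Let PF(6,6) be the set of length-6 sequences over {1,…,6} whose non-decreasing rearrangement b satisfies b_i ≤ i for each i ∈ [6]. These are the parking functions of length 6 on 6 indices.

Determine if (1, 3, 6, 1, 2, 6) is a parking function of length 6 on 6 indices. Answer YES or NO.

Rearranged: b = (1, 1, 2, 3, 6, 6).
  b_1=1 ≤ 1
  b_2=1 ≤ 2
  b_3=2 ≤ 3
  b_4=3 ≤ 4
  b_5=6 > 5
  fails at i=5 ⇒ NO

NO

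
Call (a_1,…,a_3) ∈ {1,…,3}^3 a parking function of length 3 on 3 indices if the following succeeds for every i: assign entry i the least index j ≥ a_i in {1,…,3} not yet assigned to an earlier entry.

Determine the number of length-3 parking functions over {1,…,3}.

16

Count = 1·4^2 = 1·16 = 16 [KW]
E.g. (2,1,3) → sorted (1,2,3): b_i ≤ i ∀i, a PF.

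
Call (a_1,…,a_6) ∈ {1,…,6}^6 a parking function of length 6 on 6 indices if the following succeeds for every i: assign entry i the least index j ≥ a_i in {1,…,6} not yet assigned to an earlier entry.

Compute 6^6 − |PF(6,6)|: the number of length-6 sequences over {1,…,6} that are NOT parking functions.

29849

|PF(6,6)| = 1·7^5 = 1 · 16807 = 16807
E.g. (1,5,4,3,6,6) → sorted (1,3,4,5,6,6): b_2=3>2, not a PF.
So 46656 − 16807 = 29849 fail.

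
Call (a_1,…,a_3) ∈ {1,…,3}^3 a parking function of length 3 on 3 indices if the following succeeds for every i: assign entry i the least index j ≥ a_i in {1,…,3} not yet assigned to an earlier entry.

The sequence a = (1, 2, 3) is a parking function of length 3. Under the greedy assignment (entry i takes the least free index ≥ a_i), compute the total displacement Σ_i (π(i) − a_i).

0

Σπ = 3·4/2 = 6 (π permutes [3]); Σa = 1+2+3 = 6; disp = 6−6 = 0.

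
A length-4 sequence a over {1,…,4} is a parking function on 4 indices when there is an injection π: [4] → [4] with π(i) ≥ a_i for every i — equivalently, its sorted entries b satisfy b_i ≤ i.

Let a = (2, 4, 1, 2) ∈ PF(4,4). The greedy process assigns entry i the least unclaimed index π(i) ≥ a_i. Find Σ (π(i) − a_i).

Σπ = 10 ({1..4} each once); Σa = 2+4+1+2 = 9; disp = 10−9 = 1.

1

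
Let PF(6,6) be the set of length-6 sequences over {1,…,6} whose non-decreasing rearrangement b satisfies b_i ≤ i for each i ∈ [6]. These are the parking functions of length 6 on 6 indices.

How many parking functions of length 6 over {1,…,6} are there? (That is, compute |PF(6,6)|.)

|PF| = (6−6+1)·(6+1)^(6−1) = 1·16807 = 16807
E.g. (1,1,4,2,4,1) → sorted (1,1,1,2,4,4): b_i ≤ i ∀i, a PF.

16807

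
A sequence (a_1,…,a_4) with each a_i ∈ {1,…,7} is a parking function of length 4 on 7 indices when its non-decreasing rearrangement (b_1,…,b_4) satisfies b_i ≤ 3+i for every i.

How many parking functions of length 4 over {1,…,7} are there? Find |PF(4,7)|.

2048

#PF = (7+1−4)·(7+1)^{4−1} = 4×512 = 2048 [KW]
Example (1,6,1,5) → sorted (1,1,5,6): b_i ≤ 3+i ∀i, a PF.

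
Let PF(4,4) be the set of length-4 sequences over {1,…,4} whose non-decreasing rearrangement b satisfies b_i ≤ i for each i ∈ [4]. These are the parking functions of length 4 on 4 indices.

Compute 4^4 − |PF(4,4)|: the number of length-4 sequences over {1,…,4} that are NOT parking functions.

#PF = (5−4)·5^(4−1) = 1 · 125 = 125
Example (4,4,3,4) → sorted (3,4,4,4): b_1=3>1, not a PF.
Total 256; non-PF = 256−125 = 131

131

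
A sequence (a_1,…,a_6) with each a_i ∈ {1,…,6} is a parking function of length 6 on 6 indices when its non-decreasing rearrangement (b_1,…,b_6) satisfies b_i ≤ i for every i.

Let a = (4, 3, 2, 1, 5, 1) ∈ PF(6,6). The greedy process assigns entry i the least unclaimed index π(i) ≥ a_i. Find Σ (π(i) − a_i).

5

Σπ = 6·7/2 = 21 (π permutes [6]); Σa = 4+3+2+1+5+1 = 16; disp = 21−16 = 5.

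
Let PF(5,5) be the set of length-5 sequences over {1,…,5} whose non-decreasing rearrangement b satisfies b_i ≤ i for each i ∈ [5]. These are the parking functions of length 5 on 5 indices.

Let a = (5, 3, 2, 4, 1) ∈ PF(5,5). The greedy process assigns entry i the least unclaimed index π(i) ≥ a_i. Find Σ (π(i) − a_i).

0

Σπ(i) = 1+…+5 = 15; Σa = 5+3+2+4+1 = 15; disp = 15−15 = 0.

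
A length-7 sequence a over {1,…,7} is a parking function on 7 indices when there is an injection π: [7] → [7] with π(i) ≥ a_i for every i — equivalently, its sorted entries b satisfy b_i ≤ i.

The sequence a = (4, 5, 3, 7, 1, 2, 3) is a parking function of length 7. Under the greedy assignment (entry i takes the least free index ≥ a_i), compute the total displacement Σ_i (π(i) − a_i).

Σπ = 28 ({1..7} each once); Σa = 4+5+3+7+1+2+3 = 25; disp = 28−25 = 3.

3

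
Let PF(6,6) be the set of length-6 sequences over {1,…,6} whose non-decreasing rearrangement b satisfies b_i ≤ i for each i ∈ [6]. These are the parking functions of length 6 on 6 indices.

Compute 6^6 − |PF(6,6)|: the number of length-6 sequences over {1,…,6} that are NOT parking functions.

|PF(6,6)| = 1·7^5 = 1×16807 = 16807 (Konheim–Weiss)
Example (5,5,4,6,3,5) → sorted (3,4,5,5,5,6): b_1=3>1, not a PF.
Total 46656; non-PF = 46656−16807 = 29849

29849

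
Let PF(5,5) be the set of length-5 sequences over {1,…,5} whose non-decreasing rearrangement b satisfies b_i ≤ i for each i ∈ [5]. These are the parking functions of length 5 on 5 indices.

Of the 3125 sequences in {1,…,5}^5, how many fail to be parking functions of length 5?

1829

|PF(5,5)| = (5+1−5)·(5+1)^{5−1} = 1 · 1296 = 1296 (Pollak)
Example (4,5,4,3,5) → sorted (3,4,4,5,5): b_1=3>1, not a PF.
So 3125 − 1296 = 1829 fail.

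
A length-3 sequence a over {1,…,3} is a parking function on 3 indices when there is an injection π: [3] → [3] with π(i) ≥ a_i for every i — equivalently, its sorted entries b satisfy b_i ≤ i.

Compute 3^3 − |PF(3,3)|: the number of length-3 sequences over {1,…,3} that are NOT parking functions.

#PF = (3+1−3)·(3+1)^{3−1} = 1·16 = 16 [KW]
Check (3,3,2) → sorted (2,3,3): b_1=2>1, not a PF.
Total 27; non-PF = 27−16 = 11

11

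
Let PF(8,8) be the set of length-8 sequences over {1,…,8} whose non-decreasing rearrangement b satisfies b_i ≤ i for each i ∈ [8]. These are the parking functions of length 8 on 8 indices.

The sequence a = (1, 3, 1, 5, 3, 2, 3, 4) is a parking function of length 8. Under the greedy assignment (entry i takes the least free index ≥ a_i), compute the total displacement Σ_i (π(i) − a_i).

Σπ(i) = 1+…+8 = 36; Σa = 1+3+1+5+3+2+3+4 = 22; disp = 36−22 = 14.

14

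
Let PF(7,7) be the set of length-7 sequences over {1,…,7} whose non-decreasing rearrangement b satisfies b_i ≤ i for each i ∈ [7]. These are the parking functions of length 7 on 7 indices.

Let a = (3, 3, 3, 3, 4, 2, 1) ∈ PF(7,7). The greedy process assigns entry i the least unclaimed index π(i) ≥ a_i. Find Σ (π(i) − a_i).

Σπ = 28 ({1..7} each once); Σa = 3+3+3+3+4+2+1 = 19; disp = 28−19 = 9.

9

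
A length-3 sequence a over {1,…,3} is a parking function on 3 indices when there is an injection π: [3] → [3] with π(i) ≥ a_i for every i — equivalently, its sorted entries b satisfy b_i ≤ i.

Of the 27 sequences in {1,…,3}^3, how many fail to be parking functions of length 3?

11

#PF = 1·4^2 = 1 · 16 = 16
One tuple (3,3,3) → sorted (3,3,3): b_1=3>1, not a PF.
3^3 − 16 = 27 − 16 = 11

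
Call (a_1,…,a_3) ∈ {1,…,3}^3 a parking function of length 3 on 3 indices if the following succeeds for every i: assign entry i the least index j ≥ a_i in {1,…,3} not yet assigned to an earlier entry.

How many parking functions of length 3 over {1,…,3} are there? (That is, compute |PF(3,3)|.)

16

Count = (3−3+1)·(3+1)^(3−1) = 1·16 = 16 (Konheim–Weiss)
Check (1,1,2) → sorted (1,1,2): b_i ≤ i ∀i, a PF.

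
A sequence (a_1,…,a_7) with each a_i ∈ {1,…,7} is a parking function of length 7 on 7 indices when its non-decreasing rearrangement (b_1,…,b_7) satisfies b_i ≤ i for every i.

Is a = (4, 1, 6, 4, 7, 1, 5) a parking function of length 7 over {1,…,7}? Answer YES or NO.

Sorted: b = (1, 1, 4, 4, 5, 6, 7).
  b_1=1 ≤ 1
  b_2=1 ≤ 2
  b_3=4 > 3
  fails at i=3 ⇒ NO

NO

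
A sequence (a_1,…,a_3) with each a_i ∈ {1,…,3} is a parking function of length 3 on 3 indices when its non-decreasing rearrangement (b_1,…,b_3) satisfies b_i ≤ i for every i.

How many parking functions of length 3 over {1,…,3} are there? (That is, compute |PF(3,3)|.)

Count = (4−3)·4^(3−1) = 1·16 = 16 (Pollak)
Example (2,1,1) → sorted (1,1,2): b_i ≤ i ∀i, a PF.

16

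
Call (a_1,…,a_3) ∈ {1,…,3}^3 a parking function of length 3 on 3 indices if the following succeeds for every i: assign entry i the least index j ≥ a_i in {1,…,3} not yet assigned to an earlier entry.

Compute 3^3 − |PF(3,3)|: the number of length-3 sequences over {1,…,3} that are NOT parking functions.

|PF(3,3)| = (4−3)·4^(3−1) = 1 · 16 = 16
Check (1,3,3) → sorted (1,3,3): b_2=3>2, not a PF.
3^3 − 16 = 27 − 16 = 11

11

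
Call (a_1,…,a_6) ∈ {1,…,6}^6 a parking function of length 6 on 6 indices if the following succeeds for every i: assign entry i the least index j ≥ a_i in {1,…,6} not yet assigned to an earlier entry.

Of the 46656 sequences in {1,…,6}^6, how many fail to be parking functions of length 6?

#PF = (7−6)·7^(6−1) = 1×16807 = 16807
Check (5,6,5,4,4,6) → sorted (4,4,5,5,6,6): b_1=4>1, not a PF.
6^6 − 16807 = 46656 − 16807 = 29849

29849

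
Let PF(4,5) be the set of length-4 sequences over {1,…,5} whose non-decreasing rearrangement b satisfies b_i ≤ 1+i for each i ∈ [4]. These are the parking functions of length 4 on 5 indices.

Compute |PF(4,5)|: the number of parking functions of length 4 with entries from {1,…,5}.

#PF = 2·6^3 = 2 · 216 = 432 [KW]
E.g. (2,4,4,1) → sorted (1,2,4,4): b_i ≤ 1+i ∀i, a PF.

432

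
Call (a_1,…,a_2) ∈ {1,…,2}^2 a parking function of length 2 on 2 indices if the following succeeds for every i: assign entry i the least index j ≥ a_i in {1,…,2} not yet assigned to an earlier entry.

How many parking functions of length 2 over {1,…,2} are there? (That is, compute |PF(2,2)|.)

3

#PF = (3−2)·3^(2−1) = 1 · 3 = 3 (Konheim–Weiss)
Check (1,1) → sorted (1,1): b_i ≤ i ∀i, a PF.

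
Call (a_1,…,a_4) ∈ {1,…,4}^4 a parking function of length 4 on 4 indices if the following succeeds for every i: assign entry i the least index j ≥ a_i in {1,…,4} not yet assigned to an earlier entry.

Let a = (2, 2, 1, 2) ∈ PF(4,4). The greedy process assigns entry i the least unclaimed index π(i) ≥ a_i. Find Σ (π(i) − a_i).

3

Σπ = 10 ({1..4} each once); Σa = 2+2+1+2 = 7; disp = 10−7 = 3.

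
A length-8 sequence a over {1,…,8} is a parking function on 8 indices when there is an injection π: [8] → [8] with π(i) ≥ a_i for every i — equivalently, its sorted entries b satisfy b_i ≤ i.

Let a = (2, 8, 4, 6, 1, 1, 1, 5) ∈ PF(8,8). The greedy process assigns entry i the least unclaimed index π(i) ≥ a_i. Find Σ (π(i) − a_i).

8

Σπ = 8·9/2 = 36 (π permutes [8]); Σa = 2+8+4+6+1+1+1+5 = 28; disp = 36−28 = 8.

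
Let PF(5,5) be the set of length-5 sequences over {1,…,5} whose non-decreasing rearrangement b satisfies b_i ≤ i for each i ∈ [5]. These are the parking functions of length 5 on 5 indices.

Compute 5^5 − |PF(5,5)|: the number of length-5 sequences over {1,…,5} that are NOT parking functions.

1829

|PF(5,5)| = (5+1−5)·(5+1)^{5−1} = 1·1296 = 1296
One tuple (3,4,5,5,1) → sorted (1,3,4,5,5): b_2=3>2, not a PF.
5^5 − 1296 = 3125 − 1296 = 1829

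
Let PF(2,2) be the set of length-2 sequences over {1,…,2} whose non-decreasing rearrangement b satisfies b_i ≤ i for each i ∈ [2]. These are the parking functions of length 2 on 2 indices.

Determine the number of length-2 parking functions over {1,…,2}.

3

|PF| = (3−2)·3^(2−1) = 1·3 = 3 [KW]
Example (1,2) → sorted (1,2): b_i ≤ i ∀i, a PF.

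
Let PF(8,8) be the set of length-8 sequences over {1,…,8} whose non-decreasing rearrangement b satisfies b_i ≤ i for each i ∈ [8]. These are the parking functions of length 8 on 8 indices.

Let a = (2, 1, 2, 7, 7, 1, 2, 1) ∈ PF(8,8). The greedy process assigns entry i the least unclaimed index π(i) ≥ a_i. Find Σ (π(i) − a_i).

13

Σπ(i) = 1+…+8 = 36; Σa = 2+1+2+7+7+1+2+1 = 23; disp = 36−23 = 13.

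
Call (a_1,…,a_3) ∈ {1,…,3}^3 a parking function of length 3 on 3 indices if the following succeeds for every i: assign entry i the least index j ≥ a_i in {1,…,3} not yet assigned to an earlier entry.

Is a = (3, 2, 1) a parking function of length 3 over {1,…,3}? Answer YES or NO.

Rearranged: b = (1, 2, 3).
  b_1=1 ≤ 1
  b_2=2 ≤ 2
  b_3=3 ≤ 3
All bounds hold ⇒ YES

YES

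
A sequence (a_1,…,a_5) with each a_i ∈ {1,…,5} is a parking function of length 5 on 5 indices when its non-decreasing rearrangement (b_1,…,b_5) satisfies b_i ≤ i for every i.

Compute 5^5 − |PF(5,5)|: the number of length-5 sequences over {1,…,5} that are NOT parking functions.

Count = (6−5)·6^(5−1) = 1×1296 = 1296 (Konheim–Weiss)
Check (5,4,3,4,5) → sorted (3,4,4,5,5): b_1=3>1, not a PF.
So 3125 − 1296 = 1829 fail.

1829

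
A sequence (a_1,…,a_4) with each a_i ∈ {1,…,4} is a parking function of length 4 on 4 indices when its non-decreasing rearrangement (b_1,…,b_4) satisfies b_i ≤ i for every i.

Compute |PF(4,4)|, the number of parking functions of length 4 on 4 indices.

125

Count = (5−4)·5^(4−1) = 1·125 = 125 (Pollak)
E.g. (2,1,4,3) → sorted (1,2,3,4): b_i ≤ i ∀i, a PF.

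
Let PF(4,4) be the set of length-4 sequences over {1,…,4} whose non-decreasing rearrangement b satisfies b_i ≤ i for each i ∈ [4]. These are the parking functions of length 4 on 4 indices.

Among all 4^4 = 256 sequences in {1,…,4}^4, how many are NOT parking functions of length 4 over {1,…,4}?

|PF(4,4)| = (4−4+1)·(4+1)^(4−1) = 1×125 = 125
Example (3,2,2,2) → sorted (2,2,2,3): b_1=2>1, not a PF.
Total 256; non-PF = 256−125 = 131

131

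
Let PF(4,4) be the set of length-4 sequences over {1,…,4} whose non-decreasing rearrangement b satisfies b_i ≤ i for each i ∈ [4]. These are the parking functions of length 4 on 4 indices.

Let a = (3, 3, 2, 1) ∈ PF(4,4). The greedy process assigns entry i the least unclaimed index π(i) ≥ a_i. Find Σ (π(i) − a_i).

1

Σπ(i) = 1+…+4 = 10; Σa = 3+3+2+1 = 9; disp = 10−9 = 1.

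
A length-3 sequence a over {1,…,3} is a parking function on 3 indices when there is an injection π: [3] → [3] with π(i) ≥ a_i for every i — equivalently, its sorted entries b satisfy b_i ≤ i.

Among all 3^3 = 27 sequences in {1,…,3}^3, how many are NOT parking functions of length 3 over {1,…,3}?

Count = (4−3)·4^(3−1) = 1×16 = 16
Example (3,2,3) → sorted (2,3,3): b_1=2>1, not a PF.
3^3 − 16 = 27 − 16 = 11

11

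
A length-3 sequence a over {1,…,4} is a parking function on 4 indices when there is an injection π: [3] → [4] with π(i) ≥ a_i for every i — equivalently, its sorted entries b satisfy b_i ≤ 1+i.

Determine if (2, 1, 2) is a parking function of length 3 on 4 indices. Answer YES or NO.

Sorted: b = (1, 2, 2).
  b_1=1 ≤ 2
  b_2=2 ≤ 3
  b_3=2 ≤ 4
All bounds hold ⇒ YES

YES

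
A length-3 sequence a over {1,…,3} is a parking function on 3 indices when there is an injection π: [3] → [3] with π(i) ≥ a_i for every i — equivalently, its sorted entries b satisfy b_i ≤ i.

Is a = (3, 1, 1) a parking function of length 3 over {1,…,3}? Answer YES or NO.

YES

Order a: b = (1, 1, 3).
  b_1=1 ≤ 1
  b_2=1 ≤ 2
  b_3=3 ≤ 3
All bounds hold ⇒ YES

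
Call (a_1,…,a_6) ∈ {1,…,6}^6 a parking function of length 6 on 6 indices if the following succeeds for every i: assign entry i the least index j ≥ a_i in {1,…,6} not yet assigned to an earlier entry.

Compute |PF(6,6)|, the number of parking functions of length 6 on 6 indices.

16807

Count = (6−6+1)·(6+1)^(6−1) = 1·16807 = 16807
Example (1,4,2,2,3,3) → sorted (1,2,2,3,3,4): b_i ≤ i ∀i, a PF.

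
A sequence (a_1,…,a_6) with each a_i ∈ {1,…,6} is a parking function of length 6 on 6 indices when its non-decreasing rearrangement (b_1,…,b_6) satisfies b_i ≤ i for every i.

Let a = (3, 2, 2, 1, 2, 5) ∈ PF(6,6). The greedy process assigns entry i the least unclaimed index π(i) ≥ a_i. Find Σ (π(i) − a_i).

Σπ = 21 ({1..6} each once); Σa = 3+2+2+1+2+5 = 15; disp = 21−15 = 6.

6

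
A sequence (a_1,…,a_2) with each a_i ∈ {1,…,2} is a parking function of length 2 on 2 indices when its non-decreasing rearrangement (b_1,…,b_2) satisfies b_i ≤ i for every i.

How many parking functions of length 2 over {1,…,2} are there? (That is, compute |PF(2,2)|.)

3

|PF(2,2)| = (3−2)·3^(2−1) = 1 · 3 = 3 (Konheim–Weiss)
Example (1,2) → sorted (1,2): b_i ≤ i ∀i, a PF.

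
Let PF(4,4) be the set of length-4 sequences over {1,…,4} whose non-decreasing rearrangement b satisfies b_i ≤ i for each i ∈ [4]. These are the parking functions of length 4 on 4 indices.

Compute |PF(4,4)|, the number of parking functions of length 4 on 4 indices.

Count = 1·5^3 = 1×125 = 125
Check (1,1,2,2) → sorted (1,1,2,2): b_i ≤ i ∀i, a PF.

125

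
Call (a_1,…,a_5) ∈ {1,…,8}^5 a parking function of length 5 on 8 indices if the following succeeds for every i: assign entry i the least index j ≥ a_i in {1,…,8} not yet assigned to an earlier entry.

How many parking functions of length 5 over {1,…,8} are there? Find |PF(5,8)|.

|PF| = (8+1−5)·(8+1)^{5−1} = 4 · 6561 = 26244 (Pollak)
Example (6,1,2,5,8) → sorted (1,2,5,6,8): b_i ≤ 3+i ∀i, a PF.

26244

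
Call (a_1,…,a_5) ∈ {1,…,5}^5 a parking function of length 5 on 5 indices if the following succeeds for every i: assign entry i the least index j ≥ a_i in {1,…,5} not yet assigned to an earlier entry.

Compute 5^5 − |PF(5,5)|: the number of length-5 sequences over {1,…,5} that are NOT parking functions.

1829

#PF = 1·6^4 = 1×1296 = 1296 (Pollak)
E.g. (2,5,1,4,5) → sorted (1,2,4,5,5): b_3=4>3, not a PF.
5^5 − 1296 = 3125 − 1296 = 1829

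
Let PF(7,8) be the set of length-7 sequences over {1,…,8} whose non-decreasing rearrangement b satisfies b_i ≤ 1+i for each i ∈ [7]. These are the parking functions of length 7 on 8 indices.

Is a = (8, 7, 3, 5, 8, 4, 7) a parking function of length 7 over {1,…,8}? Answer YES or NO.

NO

Rearranged: b = (3, 4, 5, 7, 7, 8, 8).
  b_1=3 > 2
  fails at i=1 ⇒ NO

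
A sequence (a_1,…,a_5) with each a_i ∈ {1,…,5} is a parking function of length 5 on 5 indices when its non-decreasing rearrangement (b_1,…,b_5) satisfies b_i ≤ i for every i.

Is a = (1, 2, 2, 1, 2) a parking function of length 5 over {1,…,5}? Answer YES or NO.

Sorted: b = (1, 1, 2, 2, 2).
  b_1=1 ≤ 1
  b_2=1 ≤ 2
  b_3=2 ≤ 3
  b_4=2 ≤ 4
  b_5=2 ≤ 5
All bounds hold ⇒ YES

YES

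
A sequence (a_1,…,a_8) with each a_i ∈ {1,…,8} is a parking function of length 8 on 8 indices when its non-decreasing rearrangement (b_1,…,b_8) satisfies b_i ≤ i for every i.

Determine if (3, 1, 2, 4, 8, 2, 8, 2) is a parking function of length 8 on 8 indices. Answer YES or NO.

Sorted: b = (1, 2, 2, 2, 3, 4, 8, 8).
  b_1=1 ≤ 1
  b_2=2 ≤ 2
  b_3=2 ≤ 3
  b_4=2 ≤ 4
  b_5=3 ≤ 5
  b_6=4 ≤ 6
  b_7=8 > 7
  fails at i=7 ⇒ NO

NO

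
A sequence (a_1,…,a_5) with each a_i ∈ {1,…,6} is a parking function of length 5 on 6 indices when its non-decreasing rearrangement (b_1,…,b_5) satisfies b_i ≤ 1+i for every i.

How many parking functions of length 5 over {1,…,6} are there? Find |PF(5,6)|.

Count = (6−5+1)·(6+1)^(5−1) = 2×2401 = 4802
Check (6,2,4,1,3) → sorted (1,2,3,4,6): b_i ≤ 1+i ∀i, a PF.

4802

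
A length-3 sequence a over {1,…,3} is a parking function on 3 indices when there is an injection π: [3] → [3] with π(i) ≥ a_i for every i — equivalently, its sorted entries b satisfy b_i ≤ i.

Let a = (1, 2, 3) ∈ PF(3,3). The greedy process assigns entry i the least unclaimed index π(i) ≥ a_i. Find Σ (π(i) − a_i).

Σπ = 6 ({1..3} each once); Σa = 1+2+3 = 6; disp = 6−6 = 0.

0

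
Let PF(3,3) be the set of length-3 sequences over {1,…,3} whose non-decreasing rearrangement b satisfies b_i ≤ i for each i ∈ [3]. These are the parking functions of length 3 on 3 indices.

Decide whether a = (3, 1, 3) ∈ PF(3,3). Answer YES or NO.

Order a: b = (1, 3, 3).
  b_1=1 ≤ 1
  b_2=3 > 2
  fails at i=2 ⇒ NO

NO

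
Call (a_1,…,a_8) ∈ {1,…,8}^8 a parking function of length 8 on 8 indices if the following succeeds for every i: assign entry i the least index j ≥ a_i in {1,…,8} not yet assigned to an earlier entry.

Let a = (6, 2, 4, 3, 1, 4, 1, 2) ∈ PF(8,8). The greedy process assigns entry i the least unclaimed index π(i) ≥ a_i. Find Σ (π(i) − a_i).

Σπ = 8·9/2 = 36 (π permutes [8]); Σa = 6+2+4+3+1+4+1+2 = 23; disp = 36−23 = 13.

13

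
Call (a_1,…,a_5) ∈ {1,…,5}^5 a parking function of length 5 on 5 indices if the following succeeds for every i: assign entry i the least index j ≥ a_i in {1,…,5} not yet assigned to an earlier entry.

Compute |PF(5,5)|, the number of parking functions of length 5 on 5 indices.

#PF = 1·6^4 = 1 · 1296 = 1296 (Konheim–Weiss)
E.g. (3,4,1,2,1) → sorted (1,1,2,3,4): b_i ≤ i ∀i, a PF.

1296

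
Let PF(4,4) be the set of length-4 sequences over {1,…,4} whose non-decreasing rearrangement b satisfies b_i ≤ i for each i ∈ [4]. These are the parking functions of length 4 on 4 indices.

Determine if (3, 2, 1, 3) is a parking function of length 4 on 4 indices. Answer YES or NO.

YES

Order a: b = (1, 2, 3, 3).
  b_1=1 ≤ 1
  b_2=2 ≤ 2
  b_3=3 ≤ 3
  b_4=3 ≤ 4
All bounds hold ⇒ YES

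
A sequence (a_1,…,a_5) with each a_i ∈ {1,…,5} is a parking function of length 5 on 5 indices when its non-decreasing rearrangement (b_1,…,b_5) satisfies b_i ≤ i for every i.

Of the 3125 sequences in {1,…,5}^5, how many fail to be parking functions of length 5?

1829

#PF = (6−5)·6^(5−1) = 1 · 1296 = 1296
Check (3,4,5,4,3) → sorted (3,3,4,4,5): b_1=3>1, not a PF.
So 3125 − 1296 = 1829 fail.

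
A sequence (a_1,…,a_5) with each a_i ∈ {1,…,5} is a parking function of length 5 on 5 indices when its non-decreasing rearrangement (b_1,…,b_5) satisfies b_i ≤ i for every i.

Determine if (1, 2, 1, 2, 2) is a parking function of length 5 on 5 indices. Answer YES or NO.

YES

Sorted: b = (1, 1, 2, 2, 2).
  b_1=1 ≤ 1
  b_2=1 ≤ 2
  b_3=2 ≤ 3
  b_4=2 ≤ 4
  b_5=2 ≤ 5
All bounds hold ⇒ YES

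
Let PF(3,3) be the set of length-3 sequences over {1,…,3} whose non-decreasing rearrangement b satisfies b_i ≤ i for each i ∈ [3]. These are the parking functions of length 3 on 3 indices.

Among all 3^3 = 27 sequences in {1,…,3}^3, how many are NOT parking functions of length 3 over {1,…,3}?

|PF| = (3+1−3)·(3+1)^{3−1} = 1·16 = 16
One tuple (3,3,3) → sorted (3,3,3): b_1=3>1, not a PF.
So 27 − 16 = 11 fail.

11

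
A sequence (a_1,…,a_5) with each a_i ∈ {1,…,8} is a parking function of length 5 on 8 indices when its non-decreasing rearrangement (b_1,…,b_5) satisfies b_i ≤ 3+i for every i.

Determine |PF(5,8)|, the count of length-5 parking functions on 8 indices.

26244

Count = (8−5+1)·(8+1)^(5−1) = 4·6561 = 26244
Check (5,2,5,4,1) → sorted (1,2,4,5,5): b_i ≤ 3+i ∀i, a PF.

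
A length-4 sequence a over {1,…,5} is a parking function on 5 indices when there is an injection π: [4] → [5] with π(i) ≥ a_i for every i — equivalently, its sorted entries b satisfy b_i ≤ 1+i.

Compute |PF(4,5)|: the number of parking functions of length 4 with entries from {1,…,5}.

#PF = (5−4+1)·(5+1)^(4−1) = 2×216 = 432 (Konheim–Weiss)
One tuple (1,1,2,1) → sorted (1,1,1,2): b_i ≤ 1+i ∀i, a PF.

432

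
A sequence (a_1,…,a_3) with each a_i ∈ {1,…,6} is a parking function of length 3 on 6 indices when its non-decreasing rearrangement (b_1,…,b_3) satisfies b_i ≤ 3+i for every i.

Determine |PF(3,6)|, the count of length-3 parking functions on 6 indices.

|PF(3,6)| = (6+1−3)·(6+1)^{3−1} = 4×49 = 196 (Pollak)
E.g. (5,2,4) → sorted (2,4,5): b_i ≤ 3+i ∀i, a PF.

196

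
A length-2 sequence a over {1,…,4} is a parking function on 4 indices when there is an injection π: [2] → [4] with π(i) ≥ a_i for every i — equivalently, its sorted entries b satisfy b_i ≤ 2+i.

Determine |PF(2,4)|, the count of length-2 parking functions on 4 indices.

|PF| = (5−2)·5^(2−1) = 3×5 = 15 (Konheim–Weiss)
E.g. (4,1) → sorted (1,4): b_i ≤ 2+i ∀i, a PF.

15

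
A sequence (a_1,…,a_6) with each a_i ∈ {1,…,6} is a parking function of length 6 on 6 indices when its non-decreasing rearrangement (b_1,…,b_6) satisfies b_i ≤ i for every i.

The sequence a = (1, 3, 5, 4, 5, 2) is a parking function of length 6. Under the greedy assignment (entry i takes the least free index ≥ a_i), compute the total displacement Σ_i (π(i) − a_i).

1

Σπ = 21 ({1..6} each once); Σa = 1+3+5+4+5+2 = 20; disp = 21−20 = 1.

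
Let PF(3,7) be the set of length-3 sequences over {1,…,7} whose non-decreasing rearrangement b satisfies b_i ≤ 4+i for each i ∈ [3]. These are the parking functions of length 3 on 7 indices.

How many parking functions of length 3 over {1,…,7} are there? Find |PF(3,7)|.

320

|PF(3,7)| = (8−3)·8^(3−1) = 5·64 = 320 (Pollak)
E.g. (5,5,1) → sorted (1,5,5): b_i ≤ 4+i ∀i, a PF.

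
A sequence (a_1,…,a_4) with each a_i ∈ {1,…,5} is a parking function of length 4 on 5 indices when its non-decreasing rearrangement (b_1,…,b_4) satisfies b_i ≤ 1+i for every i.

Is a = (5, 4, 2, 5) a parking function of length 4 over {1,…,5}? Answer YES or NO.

Rearranged: b = (2, 4, 5, 5).
  b_1=2 ≤ 2
  b_2=4 > 3
  fails at i=2 ⇒ NO

NO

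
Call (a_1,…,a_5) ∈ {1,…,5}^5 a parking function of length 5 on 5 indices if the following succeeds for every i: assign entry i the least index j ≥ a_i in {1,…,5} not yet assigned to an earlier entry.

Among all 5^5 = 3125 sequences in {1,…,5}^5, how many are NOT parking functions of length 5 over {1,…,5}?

#PF = (6−5)·6^(5−1) = 1×1296 = 1296 (Konheim–Weiss)
Example (4,5,4,3,3) → sorted (3,3,4,4,5): b_1=3>1, not a PF.
Total 3125; non-PF = 3125−1296 = 1829

1829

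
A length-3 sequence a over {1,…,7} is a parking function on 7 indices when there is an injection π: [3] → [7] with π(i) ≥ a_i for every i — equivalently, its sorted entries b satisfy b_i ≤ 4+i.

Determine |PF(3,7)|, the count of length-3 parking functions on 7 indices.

320

Count = (8−3)·8^(3−1) = 5×64 = 320 [KW]
E.g. (6,5,1) → sorted (1,5,6): b_i ≤ 4+i ∀i, a PF.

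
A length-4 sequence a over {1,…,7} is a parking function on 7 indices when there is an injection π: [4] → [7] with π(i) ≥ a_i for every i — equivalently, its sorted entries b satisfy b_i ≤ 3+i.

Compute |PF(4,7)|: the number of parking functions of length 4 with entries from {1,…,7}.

#PF = (8−4)·8^(4−1) = 4 · 512 = 2048 (Konheim–Weiss)
E.g. (1,2,7,5) → sorted (1,2,5,7): b_i ≤ 3+i ∀i, a PF.

2048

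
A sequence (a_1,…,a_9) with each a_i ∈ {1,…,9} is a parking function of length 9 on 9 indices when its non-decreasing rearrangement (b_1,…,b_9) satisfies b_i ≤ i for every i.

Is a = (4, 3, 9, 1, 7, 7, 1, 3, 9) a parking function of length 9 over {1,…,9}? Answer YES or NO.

NO

Sorted: b = (1, 1, 3, 3, 4, 7, 7, 9, 9).
  b_1=1 ≤ 1
  b_2=1 ≤ 2
  b_3=3 ≤ 3
  b_4=3 ≤ 4
  b_5=4 ≤ 5
  b_6=7 > 6
  fails at i=6 ⇒ NO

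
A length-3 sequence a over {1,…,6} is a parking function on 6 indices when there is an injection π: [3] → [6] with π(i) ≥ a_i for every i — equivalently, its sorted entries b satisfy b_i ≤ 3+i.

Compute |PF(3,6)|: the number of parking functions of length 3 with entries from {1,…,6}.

196

|PF(3,6)| = 4·7^2 = 4·49 = 196 (Konheim–Weiss)
Example (1,6,3) → sorted (1,3,6): b_i ≤ 3+i ∀i, a PF.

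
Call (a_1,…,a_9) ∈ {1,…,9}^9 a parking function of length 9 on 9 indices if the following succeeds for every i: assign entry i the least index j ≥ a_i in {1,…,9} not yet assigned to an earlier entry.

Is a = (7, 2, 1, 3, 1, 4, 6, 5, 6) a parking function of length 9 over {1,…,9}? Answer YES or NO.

YES

Rearranged: b = (1, 1, 2, 3, 4, 5, 6, 6, 7).
  b_1=1 ≤ 1
  b_2=1 ≤ 2
  b_3=2 ≤ 3
  b_4=3 ≤ 4
  b_5=4 ≤ 5
  b_6=5 ≤ 6
  b_7=6 ≤ 7
  b_8=6 ≤ 8
  b_9=7 ≤ 9
All bounds hold ⇒ YES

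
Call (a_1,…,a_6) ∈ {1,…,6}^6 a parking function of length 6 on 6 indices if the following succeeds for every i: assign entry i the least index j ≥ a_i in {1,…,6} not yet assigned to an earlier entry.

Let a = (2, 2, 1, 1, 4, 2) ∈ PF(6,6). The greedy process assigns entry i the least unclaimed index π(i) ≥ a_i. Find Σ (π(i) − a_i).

Σπ(i) = 1+…+6 = 21; Σa = 2+2+1+1+4+2 = 12; disp = 21−12 = 9.

9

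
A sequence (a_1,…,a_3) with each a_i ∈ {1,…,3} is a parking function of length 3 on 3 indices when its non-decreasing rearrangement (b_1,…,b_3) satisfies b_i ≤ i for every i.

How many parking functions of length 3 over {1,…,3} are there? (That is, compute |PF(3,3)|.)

16

Count = (3+1−3)·(3+1)^{3−1} = 1×16 = 16 [KW]
E.g. (2,1,2) → sorted (1,2,2): b_i ≤ i ∀i, a PF.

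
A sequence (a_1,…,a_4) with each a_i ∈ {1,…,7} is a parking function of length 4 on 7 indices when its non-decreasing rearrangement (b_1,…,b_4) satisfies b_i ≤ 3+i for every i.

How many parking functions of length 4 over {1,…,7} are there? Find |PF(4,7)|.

|PF| = (7−4+1)·(7+1)^(4−1) = 4 · 512 = 2048
One tuple (5,4,5,5) → sorted (4,5,5,5): b_i ≤ 3+i ∀i, a PF.

2048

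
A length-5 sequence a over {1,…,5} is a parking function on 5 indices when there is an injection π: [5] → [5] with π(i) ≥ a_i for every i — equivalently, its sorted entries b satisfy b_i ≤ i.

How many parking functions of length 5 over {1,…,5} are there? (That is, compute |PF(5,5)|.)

1296

|PF(5,5)| = (5−5+1)·(5+1)^(5−1) = 1 · 1296 = 1296 [KW]
Check (4,2,2,5,1) → sorted (1,2,2,4,5): b_i ≤ i ∀i, a PF.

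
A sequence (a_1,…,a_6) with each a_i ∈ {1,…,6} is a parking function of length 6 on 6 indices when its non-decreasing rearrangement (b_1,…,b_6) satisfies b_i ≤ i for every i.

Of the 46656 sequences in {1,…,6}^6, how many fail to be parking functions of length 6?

29849

Count = (7−6)·7^(6−1) = 1·16807 = 16807 (Konheim–Weiss)
One tuple (6,3,3,2,5,3) → sorted (2,3,3,3,5,6): b_1=2>1, not a PF.
So 46656 − 16807 = 29849 fail.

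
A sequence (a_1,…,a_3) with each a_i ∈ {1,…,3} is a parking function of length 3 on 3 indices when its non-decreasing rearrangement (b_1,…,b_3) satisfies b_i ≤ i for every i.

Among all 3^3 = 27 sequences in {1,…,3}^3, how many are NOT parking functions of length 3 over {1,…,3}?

11

|PF| = (3−3+1)·(3+1)^(3−1) = 1·16 = 16
One tuple (2,2,3) → sorted (2,2,3): b_1=2>1, not a PF.
So 27 − 16 = 11 fail.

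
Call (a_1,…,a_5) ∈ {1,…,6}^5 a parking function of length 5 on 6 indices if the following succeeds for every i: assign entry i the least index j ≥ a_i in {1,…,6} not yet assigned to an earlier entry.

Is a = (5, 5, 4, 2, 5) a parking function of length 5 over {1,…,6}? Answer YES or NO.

NO

Order a: b = (2, 4, 5, 5, 5).
  b_1=2 ≤ 2
  b_2=4 > 3
  fails at i=2 ⇒ NO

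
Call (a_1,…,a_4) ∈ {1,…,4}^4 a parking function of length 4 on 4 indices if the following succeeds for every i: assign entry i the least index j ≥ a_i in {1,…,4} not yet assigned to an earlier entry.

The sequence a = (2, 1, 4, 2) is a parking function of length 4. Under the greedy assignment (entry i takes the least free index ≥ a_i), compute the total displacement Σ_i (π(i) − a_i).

Σπ(i) = 1+…+4 = 10; Σa = 2+1+4+2 = 9; disp = 10−9 = 1.

1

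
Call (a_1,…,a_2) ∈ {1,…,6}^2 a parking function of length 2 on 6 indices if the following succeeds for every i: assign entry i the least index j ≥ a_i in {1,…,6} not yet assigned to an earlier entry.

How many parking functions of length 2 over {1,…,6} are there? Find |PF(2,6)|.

|PF(2,6)| = (7−2)·7^(2−1) = 5 · 7 = 35 [KW]
Check (3,6) → sorted (3,6): b_i ≤ 4+i ∀i, a PF.

35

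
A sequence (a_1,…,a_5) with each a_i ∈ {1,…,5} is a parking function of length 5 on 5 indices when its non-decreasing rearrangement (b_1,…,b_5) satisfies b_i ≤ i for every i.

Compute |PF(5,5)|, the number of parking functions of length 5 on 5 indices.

1296

#PF = (6−5)·6^(5−1) = 1 · 1296 = 1296 (Pollak)
Check (1,5,2,3,4) → sorted (1,2,3,4,5): b_i ≤ i ∀i, a PF.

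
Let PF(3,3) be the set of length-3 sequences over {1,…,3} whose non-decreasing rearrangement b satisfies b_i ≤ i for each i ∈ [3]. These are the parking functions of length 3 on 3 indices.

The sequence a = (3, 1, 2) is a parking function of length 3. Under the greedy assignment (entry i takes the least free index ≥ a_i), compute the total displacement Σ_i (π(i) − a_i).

Σπ(i) = 1+…+3 = 6; Σa = 3+1+2 = 6; disp = 6−6 = 0.

0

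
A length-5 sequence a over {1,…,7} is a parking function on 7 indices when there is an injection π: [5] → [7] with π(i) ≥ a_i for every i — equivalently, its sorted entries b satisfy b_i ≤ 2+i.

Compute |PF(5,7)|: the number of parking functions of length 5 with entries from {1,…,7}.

12288

Count = (7−5+1)·(7+1)^(5−1) = 3·4096 = 12288 (Konheim–Weiss)
Check (4,1,1,4,7) → sorted (1,1,4,4,7): b_i ≤ 2+i ∀i, a PF.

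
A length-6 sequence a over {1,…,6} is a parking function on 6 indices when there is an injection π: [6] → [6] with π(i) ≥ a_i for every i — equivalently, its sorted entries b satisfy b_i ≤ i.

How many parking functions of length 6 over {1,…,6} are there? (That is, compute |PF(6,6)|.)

|PF(6,6)| = 1·7^5 = 1 · 16807 = 16807 [KW]
Check (5,1,2,2,3,2) → sorted (1,2,2,2,3,5): b_i ≤ i ∀i, a PF.

16807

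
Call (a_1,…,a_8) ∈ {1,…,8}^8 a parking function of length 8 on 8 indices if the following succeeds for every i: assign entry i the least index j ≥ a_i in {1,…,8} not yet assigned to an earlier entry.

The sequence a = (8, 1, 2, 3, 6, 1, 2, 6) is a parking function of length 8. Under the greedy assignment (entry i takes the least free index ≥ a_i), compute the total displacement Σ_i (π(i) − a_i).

Σπ = 8·9/2 = 36 (π permutes [8]); Σa = 8+1+2+3+6+1+2+6 = 29; disp = 36−29 = 7.

7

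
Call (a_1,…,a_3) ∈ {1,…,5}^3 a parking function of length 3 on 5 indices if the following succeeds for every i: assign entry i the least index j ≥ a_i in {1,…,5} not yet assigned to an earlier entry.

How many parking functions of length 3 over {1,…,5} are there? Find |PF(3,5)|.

108

#PF = (6−3)·6^(3−1) = 3×36 = 108 [KW]
E.g. (2,4,1) → sorted (1,2,4): b_i ≤ 2+i ∀i, a PF.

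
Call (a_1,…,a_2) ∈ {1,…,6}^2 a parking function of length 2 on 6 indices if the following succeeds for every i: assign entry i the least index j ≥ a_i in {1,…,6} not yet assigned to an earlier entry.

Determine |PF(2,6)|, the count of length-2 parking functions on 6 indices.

|PF| = 5·7^1 = 5×7 = 35 [KW]
One tuple (1,2) → sorted (1,2): b_i ≤ 4+i ∀i, a PF.

35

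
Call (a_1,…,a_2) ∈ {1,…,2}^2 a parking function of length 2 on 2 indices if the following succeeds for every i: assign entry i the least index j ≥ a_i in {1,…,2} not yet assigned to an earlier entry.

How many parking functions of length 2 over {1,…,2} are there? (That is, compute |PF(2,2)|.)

3

#PF = (2−2+1)·(2+1)^(2−1) = 1×3 = 3 (Pollak)
Check (2,1) → sorted (1,2): b_i ≤ i ∀i, a PF.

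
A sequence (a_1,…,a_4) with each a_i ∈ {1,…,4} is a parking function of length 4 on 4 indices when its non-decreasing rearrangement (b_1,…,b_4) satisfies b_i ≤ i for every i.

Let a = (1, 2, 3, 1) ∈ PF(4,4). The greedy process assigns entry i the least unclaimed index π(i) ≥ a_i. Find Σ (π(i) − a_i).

3

Σπ(i) = 1+…+4 = 10; Σa = 1+2+3+1 = 7; disp = 10−7 = 3.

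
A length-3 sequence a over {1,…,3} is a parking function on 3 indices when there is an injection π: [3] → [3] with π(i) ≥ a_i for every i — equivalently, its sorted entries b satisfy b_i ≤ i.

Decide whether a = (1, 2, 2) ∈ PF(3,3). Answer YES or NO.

Sorted: b = (1, 2, 2).
  b_1=1 ≤ 1
  b_2=2 ≤ 2
  b_3=2 ≤ 3
All bounds hold ⇒ YES

YES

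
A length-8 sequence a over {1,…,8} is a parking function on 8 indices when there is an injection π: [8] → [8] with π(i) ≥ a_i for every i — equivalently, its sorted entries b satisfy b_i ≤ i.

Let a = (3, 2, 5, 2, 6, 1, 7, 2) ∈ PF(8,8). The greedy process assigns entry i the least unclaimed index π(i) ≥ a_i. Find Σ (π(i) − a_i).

Σπ(i) = 1+…+8 = 36; Σa = 3+2+5+2+6+1+7+2 = 28; disp = 36−28 = 8.

8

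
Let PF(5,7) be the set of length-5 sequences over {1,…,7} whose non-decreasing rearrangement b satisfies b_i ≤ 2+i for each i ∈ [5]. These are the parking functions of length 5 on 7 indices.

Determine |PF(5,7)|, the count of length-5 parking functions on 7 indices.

#PF = (7−5+1)·(7+1)^(5−1) = 3·4096 = 12288 (Konheim–Weiss)
Example (1,1,4,3,4) → sorted (1,1,3,4,4): b_i ≤ 2+i ∀i, a PF.

12288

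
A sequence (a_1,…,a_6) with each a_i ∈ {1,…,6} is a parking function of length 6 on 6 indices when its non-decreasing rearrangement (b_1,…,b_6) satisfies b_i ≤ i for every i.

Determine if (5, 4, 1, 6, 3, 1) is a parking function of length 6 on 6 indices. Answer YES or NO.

Rearranged: b = (1, 1, 3, 4, 5, 6).
  b_1=1 ≤ 1
  b_2=1 ≤ 2
  b_3=3 ≤ 3
  b_4=4 ≤ 4
  b_5=5 ≤ 5
  b_6=6 ≤ 6
All bounds hold ⇒ YES

YES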